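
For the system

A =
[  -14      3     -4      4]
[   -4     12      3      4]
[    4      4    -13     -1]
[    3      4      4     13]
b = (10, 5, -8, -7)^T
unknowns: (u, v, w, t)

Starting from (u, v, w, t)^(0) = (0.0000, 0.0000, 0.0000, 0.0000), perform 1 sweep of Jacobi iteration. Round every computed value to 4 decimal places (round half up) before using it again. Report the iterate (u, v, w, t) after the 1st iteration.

Iteration 1:
  u = (10 - (3)·0.0000 - (-4)·0.0000 - (4)·0.0000) / (-14) = -0.7143
  v = (5 - (-4)·0.0000 - (3)·0.0000 - (4)·0.0000) / (12) = 0.4167
  w = (-8 - (4)·0.0000 - (4)·0.0000 - (-1)·0.0000) / (-13) = 0.6154
  t = (-7 - (3)·0.0000 - (4)·0.0000 - (4)·0.0000) / (13) = -0.5385

(-0.7143, 0.4167, 0.6154, -0.5385)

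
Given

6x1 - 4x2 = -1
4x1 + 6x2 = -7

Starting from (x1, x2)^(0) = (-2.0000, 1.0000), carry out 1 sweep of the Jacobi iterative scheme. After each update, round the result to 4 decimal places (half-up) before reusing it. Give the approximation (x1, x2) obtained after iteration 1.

Iteration 1:
  x1 = (-1 - (-4)·1.0000) / (6) = 0.5000
  x2 = (-7 - (4)·-2.0000) / (6) = 0.1667

(0.5000, 0.1667)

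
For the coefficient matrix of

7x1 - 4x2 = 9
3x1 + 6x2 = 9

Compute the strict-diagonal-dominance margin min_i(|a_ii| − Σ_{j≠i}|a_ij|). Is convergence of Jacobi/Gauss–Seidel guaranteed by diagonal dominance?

3

row 1: |7| − (4) = 3
row 2: |6| − (3) = 3
minimum over rows = 3 → strictly diagonally dominant (convergence guaranteed)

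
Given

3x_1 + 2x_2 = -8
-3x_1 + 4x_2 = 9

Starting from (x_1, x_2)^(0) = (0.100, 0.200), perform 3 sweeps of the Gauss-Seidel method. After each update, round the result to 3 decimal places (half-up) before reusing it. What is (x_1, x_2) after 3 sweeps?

Iteration 1:
  x_1 = (-8 - (2)·0.200) / (3) = -2.800
  x_2 = (9 - (-3)·-2.800) / (4) = 0.150
Iteration 2:
  x_1 = (-8 - (2)·0.150) / (3) = -2.767
  x_2 = (9 - (-3)·-2.767) / (4) = 0.175
Iteration 3:
  x_1 = (-8 - (2)·0.175) / (3) = -2.783
  x_2 = (9 - (-3)·-2.783) / (4) = 0.163

(-2.783, 0.163)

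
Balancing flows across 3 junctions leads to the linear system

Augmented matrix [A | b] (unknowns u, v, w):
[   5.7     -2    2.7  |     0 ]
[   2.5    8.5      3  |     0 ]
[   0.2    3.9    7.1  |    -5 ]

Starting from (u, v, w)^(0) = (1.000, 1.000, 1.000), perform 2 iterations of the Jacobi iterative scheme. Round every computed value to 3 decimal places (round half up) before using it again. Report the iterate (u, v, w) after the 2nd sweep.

Iteration 1:
  u = (0 - (-2)·1.000 - (2.7)·1.000) / (5.7) = -0.123
  v = (0 - (2.5)·1.000 - (3)·1.000) / (8.5) = -0.647
  w = (-5 - (0.2)·1.000 - (3.9)·1.000) / (7.1) = -1.282
Iteration 2:
  u = (0 - (-2)·-0.647 - (2.7)·-1.282) / (5.7) = 0.380
  v = (0 - (2.5)·-0.123 - (3)·-1.282) / (8.5) = 0.489
  w = (-5 - (0.2)·-0.123 - (3.9)·-0.647) / (7.1) = -0.345

(0.380, 0.489, -0.345)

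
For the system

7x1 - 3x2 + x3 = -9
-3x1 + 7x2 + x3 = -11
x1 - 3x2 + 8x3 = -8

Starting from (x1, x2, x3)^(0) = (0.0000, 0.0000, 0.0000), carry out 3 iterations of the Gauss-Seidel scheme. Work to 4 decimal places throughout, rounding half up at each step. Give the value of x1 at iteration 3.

-1.9949

Iteration 1:
  x1 = (-9 - (-3)·0.0000 - (1)·0.0000) / (7) = -1.2857
  x2 = (-11 - (-3)·-1.2857 - (1)·0.0000) / (7) = -2.1224
  x3 = (-8 - (1)·-1.2857 - (-3)·-2.1224) / (8) = -1.6352
Iteration 2:
  x1 = (-9 - (-3)·-2.1224 - (1)·-1.6352) / (7) = -1.9617
  x2 = (-11 - (-3)·-1.9617 - (1)·-1.6352) / (7) = -2.1786
  x3 = (-8 - (1)·-1.9617 - (-3)·-2.1786) / (8) = -1.5718
Iteration 3:
  x1 = (-9 - (-3)·-2.1786 - (1)·-1.5718) / (7) = -1.9949
  x2 = (-11 - (-3)·-1.9949 - (1)·-1.5718) / (7) = -2.2018
  x3 = (-8 - (1)·-1.9949 - (-3)·-2.2018) / (8) = -1.5763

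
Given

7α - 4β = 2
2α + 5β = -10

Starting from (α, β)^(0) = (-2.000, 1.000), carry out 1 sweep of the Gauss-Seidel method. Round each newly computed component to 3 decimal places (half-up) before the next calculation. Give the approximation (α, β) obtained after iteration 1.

Iteration 1:
  α = (2 - (-4)·1.000) / (7) = 0.857
  β = (-10 - (2)·0.857) / (5) = -2.343

(0.857, -2.343)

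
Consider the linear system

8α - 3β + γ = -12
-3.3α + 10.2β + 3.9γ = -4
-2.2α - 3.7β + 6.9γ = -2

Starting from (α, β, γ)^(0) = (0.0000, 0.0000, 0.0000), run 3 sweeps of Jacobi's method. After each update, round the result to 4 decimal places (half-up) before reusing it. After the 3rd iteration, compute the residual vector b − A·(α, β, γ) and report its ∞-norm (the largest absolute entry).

Iteration 1:
  α = (-12 - (-3)·0.0000 - (1)·0.0000) / (8) = -1.5000
  β = (-4 - (-3.3)·0.0000 - (3.9)·0.0000) / (10.2) = -0.3922
  γ = (-2 - (-2.2)·0.0000 - (-3.7)·0.0000) / (6.9) = -0.2899
Iteration 2:
  α = (-12 - (-3)·-0.3922 - (1)·-0.2899) / (8) = -1.6108
  β = (-4 - (-3.3)·-1.5000 - (3.9)·-0.2899) / (10.2) = -0.7666
  γ = (-2 - (-2.2)·-1.5000 - (-3.7)·-0.3922) / (6.9) = -0.9784
Iteration 3:
  α = (-12 - (-3)·-0.7666 - (1)·-0.9784) / (8) = -1.6652
  β = (-4 - (-3.3)·-1.6108 - (3.9)·-0.9784) / (10.2) = -0.5392
  γ = (-2 - (-2.2)·-1.6108 - (-3.7)·-0.7666) / (6.9) = -1.2145
Residual b − A·x = (0.9185, 0.7412, 0.7216); ∞-norm = 0.9185

0.9185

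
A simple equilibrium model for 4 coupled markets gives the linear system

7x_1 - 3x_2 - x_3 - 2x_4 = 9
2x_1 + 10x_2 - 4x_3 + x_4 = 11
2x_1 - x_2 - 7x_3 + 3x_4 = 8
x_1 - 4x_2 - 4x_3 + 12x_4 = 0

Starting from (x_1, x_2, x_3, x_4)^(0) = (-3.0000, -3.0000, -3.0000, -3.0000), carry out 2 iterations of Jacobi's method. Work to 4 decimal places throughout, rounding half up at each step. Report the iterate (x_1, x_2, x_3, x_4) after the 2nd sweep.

(0.7204, 0.3893, -2.3745, -0.5786)

Iteration 1:
  x_1 = (9 - (-3)·-3.0000 - (-1)·-3.0000 - (-2)·-3.0000) / (7) = -1.2857
  x_2 = (11 - (2)·-3.0000 - (-4)·-3.0000 - (1)·-3.0000) / (10) = 0.8000
  x_3 = (8 - (2)·-3.0000 - (-1)·-3.0000 - (3)·-3.0000) / (-7) = -2.8571
  x_4 = (0 - (1)·-3.0000 - (-4)·-3.0000 - (-4)·-3.0000) / (12) = -1.7500
Iteration 2:
  x_1 = (9 - (-3)·0.8000 - (-1)·-2.8571 - (-2)·-1.7500) / (7) = 0.7204
  x_2 = (11 - (2)·-1.2857 - (-4)·-2.8571 - (1)·-1.7500) / (10) = 0.3893
  x_3 = (8 - (2)·-1.2857 - (-1)·0.8000 - (3)·-1.7500) / (-7) = -2.3745
  x_4 = (0 - (1)·-1.2857 - (-4)·0.8000 - (-4)·-2.8571) / (12) = -0.5786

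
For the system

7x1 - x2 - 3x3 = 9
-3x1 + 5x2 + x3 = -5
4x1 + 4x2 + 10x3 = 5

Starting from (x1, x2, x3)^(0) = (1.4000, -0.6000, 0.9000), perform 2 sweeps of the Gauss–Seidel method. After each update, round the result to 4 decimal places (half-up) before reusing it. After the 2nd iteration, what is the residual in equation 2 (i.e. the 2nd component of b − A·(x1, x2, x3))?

Iteration 1:
  x1 = (9 - (-1)·-0.6000 - (-3)·0.9000) / (7) = 1.5857
  x2 = (-5 - (-3)·1.5857 - (1)·0.9000) / (5) = -0.2286
  x3 = (5 - (4)·1.5857 - (4)·-0.2286) / (10) = -0.0428
Iteration 2:
  x1 = (9 - (-1)·-0.2286 - (-3)·-0.0428) / (7) = 1.2347
  x2 = (-5 - (-3)·1.2347 - (1)·-0.0428) / (5) = -0.2506
  x3 = (5 - (4)·1.2347 - (4)·-0.2506) / (10) = 0.1064
Residual b − A·x = (0.4257, -0.1493, -0.0004)

-0.1493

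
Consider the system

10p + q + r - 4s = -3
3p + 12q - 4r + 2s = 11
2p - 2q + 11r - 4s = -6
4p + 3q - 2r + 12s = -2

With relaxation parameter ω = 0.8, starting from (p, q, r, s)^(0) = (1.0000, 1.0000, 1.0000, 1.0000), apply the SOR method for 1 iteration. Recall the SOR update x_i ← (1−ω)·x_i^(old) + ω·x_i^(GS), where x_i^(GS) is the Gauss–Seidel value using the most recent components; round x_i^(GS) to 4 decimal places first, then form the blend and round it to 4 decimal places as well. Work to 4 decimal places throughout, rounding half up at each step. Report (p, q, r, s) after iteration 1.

(0.1200, 1.0426, 0.1887, -0.1487)

Iteration 1:
  p: GS value = (-3 - (1)·1.0000 - (1)·1.0000 - (-4)·1.0000) / (10) = -0.1000;  p ← (1−ω)·1.0000 + ω·-0.1000 = 0.1200
  q: GS value = (11 - (3)·0.1200 - (-4)·1.0000 - (2)·1.0000) / (12) = 1.0533;  q ← (1−ω)·1.0000 + ω·1.0533 = 1.0426
  r: GS value = (-6 - (2)·0.1200 - (-2)·1.0426 - (-4)·1.0000) / (11) = -0.0141;  r ← (1−ω)·1.0000 + ω·-0.0141 = 0.1887
  s: GS value = (-2 - (4)·0.1200 - (3)·1.0426 - (-2)·0.1887) / (12) = -0.4359;  s ← (1−ω)·1.0000 + ω·-0.4359 = -0.1487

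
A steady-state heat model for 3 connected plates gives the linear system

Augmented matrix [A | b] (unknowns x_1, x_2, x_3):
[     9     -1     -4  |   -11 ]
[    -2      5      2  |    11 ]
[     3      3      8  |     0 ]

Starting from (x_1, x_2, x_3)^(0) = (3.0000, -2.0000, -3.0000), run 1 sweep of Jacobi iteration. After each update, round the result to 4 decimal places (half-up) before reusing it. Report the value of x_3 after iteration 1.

-0.3750

Iteration 1:
  x_1 = (-11 - (-1)·-2.0000 - (-4)·-3.0000) / (9) = -2.7778
  x_2 = (11 - (-2)·3.0000 - (2)·-3.0000) / (5) = 4.6000
  x_3 = (0 - (3)·3.0000 - (3)·-2.0000) / (8) = -0.3750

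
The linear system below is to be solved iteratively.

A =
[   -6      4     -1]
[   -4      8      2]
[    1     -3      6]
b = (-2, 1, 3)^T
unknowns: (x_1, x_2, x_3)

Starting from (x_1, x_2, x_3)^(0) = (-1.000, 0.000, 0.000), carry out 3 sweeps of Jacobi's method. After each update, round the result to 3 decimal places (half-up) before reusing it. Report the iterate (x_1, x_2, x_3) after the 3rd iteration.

(0.374, 0.047, 0.567)

Iteration 1:
  x_1 = (-2 - (4)·0.000 - (-1)·0.000) / (-6) = 0.333
  x_2 = (1 - (-4)·-1.000 - (2)·0.000) / (8) = -0.375
  x_3 = (3 - (1)·-1.000 - (-3)·0.000) / (6) = 0.667
Iteration 2:
  x_1 = (-2 - (4)·-0.375 - (-1)·0.667) / (-6) = -0.028
  x_2 = (1 - (-4)·0.333 - (2)·0.667) / (8) = 0.125
  x_3 = (3 - (1)·0.333 - (-3)·-0.375) / (6) = 0.257
Iteration 3:
  x_1 = (-2 - (4)·0.125 - (-1)·0.257) / (-6) = 0.374
  x_2 = (1 - (-4)·-0.028 - (2)·0.257) / (8) = 0.047
  x_3 = (3 - (1)·-0.028 - (-3)·0.125) / (6) = 0.567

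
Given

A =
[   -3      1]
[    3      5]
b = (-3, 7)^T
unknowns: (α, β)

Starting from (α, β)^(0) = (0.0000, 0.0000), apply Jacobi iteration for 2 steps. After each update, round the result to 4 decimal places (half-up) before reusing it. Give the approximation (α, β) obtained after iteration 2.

(1.4667, 0.8000)

Iteration 1:
  α = (-3 - (1)·0.0000) / (-3) = 1.0000
  β = (7 - (3)·0.0000) / (5) = 1.4000
Iteration 2:
  α = (-3 - (1)·1.4000) / (-3) = 1.4667
  β = (7 - (3)·1.0000) / (5) = 0.8000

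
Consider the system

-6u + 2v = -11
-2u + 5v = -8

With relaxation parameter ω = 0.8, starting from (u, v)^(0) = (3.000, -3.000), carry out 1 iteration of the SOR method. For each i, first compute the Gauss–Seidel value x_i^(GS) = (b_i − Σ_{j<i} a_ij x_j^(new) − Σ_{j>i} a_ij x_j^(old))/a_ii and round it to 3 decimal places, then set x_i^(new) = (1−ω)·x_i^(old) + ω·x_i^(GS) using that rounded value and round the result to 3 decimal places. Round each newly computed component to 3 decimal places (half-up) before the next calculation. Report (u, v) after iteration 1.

Iteration 1:
  u: GS value = (-11 - (2)·-3.000) / (-6) = 0.833;  u ← (1−ω)·3.000 + ω·0.833 = 1.266
  v: GS value = (-8 - (-2)·1.266) / (5) = -1.094;  v ← (1−ω)·-3.000 + ω·-1.094 = -1.475

(1.266, -1.475)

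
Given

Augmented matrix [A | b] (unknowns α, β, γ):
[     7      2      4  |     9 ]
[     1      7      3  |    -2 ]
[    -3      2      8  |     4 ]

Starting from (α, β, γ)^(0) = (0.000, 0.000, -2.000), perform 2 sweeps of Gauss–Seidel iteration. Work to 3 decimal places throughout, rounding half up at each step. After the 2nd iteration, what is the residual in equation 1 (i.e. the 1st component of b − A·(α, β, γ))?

Iteration 1:
  α = (9 - (2)·0.000 - (4)·-2.000) / (7) = 2.429
  β = (-2 - (1)·2.429 - (3)·-2.000) / (7) = 0.224
  γ = (4 - (-3)·2.429 - (2)·0.224) / (8) = 1.355
Iteration 2:
  α = (9 - (2)·0.224 - (4)·1.355) / (7) = 0.447
  β = (-2 - (1)·0.447 - (3)·1.355) / (7) = -0.930
  γ = (4 - (-3)·0.447 - (2)·-0.930) / (8) = 0.900
Residual b − A·x = (4.131, 1.363, 0.001)

4.131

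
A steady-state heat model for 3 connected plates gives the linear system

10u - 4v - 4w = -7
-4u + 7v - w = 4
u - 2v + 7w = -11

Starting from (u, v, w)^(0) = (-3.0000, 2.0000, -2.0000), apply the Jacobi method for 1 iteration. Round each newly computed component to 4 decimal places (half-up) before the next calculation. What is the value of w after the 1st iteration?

-0.5714

Iteration 1:
  u = (-7 - (-4)·2.0000 - (-4)·-2.0000) / (10) = -0.7000
  v = (4 - (-4)·-3.0000 - (-1)·-2.0000) / (7) = -1.4286
  w = (-11 - (1)·-3.0000 - (-2)·2.0000) / (7) = -0.5714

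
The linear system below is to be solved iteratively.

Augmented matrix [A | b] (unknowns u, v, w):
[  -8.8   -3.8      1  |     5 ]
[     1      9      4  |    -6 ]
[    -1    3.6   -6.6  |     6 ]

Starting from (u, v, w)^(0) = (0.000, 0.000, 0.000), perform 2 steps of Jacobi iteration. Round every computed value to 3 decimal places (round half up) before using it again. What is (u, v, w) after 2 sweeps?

Iteration 1:
  u = (5 - (-3.8)·0.000 - (1)·0.000) / (-8.8) = -0.568
  v = (-6 - (1)·0.000 - (4)·0.000) / (9) = -0.667
  w = (6 - (-1)·0.000 - (3.6)·0.000) / (-6.6) = -0.909
Iteration 2:
  u = (5 - (-3.8)·-0.667 - (1)·-0.909) / (-8.8) = -0.383
  v = (-6 - (1)·-0.568 - (4)·-0.909) / (9) = -0.200
  w = (6 - (-1)·-0.568 - (3.6)·-0.667) / (-6.6) = -1.187

(-0.383, -0.200, -1.187)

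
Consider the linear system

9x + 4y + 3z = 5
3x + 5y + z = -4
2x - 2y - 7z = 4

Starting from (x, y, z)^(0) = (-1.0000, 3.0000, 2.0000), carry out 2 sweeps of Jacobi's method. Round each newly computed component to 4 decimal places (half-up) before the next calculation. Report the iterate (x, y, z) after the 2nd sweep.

Iteration 1:
  x = (5 - (4)·3.0000 - (3)·2.0000) / (9) = -1.4444
  y = (-4 - (3)·-1.0000 - (1)·2.0000) / (5) = -0.6000
  z = (4 - (2)·-1.0000 - (-2)·3.0000) / (-7) = -1.7143
Iteration 2:
  x = (5 - (4)·-0.6000 - (3)·-1.7143) / (9) = 1.3937
  y = (-4 - (3)·-1.4444 - (1)·-1.7143) / (5) = 0.4095
  z = (4 - (2)·-1.4444 - (-2)·-0.6000) / (-7) = -0.8127

(1.3937, 0.4095, -0.8127)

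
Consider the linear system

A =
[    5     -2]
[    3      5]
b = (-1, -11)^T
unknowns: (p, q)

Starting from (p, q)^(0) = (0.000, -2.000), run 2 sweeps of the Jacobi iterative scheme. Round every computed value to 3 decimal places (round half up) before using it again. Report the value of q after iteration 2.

-1.600

Iteration 1:
  p = (-1 - (-2)·-2.000) / (5) = -1.000
  q = (-11 - (3)·0.000) / (5) = -2.200
Iteration 2:
  p = (-1 - (-2)·-2.200) / (5) = -1.080
  q = (-11 - (3)·-1.000) / (5) = -1.600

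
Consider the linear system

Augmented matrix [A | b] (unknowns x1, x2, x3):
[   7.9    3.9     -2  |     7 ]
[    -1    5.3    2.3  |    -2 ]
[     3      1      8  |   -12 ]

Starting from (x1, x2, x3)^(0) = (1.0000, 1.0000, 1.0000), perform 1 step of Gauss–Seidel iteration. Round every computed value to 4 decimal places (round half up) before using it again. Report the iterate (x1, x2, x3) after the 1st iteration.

(0.6456, -0.6895, -1.6559)

Iteration 1:
  x1 = (7 - (3.9)·1.0000 - (-2)·1.0000) / (7.9) = 0.6456
  x2 = (-2 - (-1)·0.6456 - (2.3)·1.0000) / (5.3) = -0.6895
  x3 = (-12 - (3)·0.6456 - (1)·-0.6895) / (8) = -1.6559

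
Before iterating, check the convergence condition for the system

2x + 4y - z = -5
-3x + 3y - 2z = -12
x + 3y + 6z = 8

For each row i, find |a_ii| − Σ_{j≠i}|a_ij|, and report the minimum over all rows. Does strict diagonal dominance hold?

-3

row 1: |2| − (4+1) = -3
row 2: |3| − (3+2) = -2
row 3: |6| − (1+3) = 2
minimum over rows = -3 → not strictly diagonally dominant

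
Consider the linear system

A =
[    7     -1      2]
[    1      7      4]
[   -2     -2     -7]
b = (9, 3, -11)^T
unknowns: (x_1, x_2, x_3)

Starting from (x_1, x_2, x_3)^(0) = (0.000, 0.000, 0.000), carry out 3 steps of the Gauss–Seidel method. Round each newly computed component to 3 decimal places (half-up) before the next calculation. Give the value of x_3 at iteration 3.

1.471

Iteration 1:
  x_1 = (9 - (-1)·0.000 - (2)·0.000) / (7) = 1.286
  x_2 = (3 - (1)·1.286 - (4)·0.000) / (7) = 0.245
  x_3 = (-11 - (-2)·1.286 - (-2)·0.245) / (-7) = 1.134
Iteration 2:
  x_1 = (9 - (-1)·0.245 - (2)·1.134) / (7) = 0.997
  x_2 = (3 - (1)·0.997 - (4)·1.134) / (7) = -0.362
  x_3 = (-11 - (-2)·0.997 - (-2)·-0.362) / (-7) = 1.390
Iteration 3:
  x_1 = (9 - (-1)·-0.362 - (2)·1.390) / (7) = 0.837
  x_2 = (3 - (1)·0.837 - (4)·1.390) / (7) = -0.485
  x_3 = (-11 - (-2)·0.837 - (-2)·-0.485) / (-7) = 1.471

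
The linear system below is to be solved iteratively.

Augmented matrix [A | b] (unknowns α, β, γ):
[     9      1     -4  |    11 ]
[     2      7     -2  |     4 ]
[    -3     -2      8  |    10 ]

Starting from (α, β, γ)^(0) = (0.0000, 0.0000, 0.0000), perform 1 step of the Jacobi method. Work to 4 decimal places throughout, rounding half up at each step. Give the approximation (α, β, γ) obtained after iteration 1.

Iteration 1:
  α = (11 - (1)·0.0000 - (-4)·0.0000) / (9) = 1.2222
  β = (4 - (2)·0.0000 - (-2)·0.0000) / (7) = 0.5714
  γ = (10 - (-3)·0.0000 - (-2)·0.0000) / (8) = 1.2500

(1.2222, 0.5714, 1.2500)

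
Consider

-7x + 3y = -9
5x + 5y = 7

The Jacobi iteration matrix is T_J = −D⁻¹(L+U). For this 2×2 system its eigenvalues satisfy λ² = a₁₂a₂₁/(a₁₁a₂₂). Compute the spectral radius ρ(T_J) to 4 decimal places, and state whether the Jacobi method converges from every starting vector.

0.6547

a₁₂a₂₁/(a₁₁a₂₂) = (3)·(5) / ((-7)·(5)) = -0.428571
ρ = √|-0.428571| = √0.428571 = 0.6547
ρ < 1, so Jacobi converges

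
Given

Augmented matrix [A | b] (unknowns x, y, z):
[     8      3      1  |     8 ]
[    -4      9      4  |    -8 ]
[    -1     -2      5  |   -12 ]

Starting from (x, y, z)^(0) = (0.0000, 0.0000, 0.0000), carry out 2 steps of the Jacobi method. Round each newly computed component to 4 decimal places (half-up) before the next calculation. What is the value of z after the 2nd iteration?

-2.5556

Iteration 1:
  x = (8 - (3)·0.0000 - (1)·0.0000) / (8) = 1.0000
  y = (-8 - (-4)·0.0000 - (4)·0.0000) / (9) = -0.8889
  z = (-12 - (-1)·0.0000 - (-2)·0.0000) / (5) = -2.4000
Iteration 2:
  x = (8 - (3)·-0.8889 - (1)·-2.4000) / (8) = 1.6333
  y = (-8 - (-4)·1.0000 - (4)·-2.4000) / (9) = 0.6222
  z = (-12 - (-1)·1.0000 - (-2)·-0.8889) / (5) = -2.5556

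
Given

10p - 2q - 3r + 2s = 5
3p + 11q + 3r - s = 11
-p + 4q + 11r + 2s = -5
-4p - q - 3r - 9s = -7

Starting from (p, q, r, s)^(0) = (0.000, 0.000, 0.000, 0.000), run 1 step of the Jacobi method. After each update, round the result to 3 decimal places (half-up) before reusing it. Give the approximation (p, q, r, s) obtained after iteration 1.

Iteration 1:
  p = (5 - (-2)·0.000 - (-3)·0.000 - (2)·0.000) / (10) = 0.500
  q = (11 - (3)·0.000 - (3)·0.000 - (-1)·0.000) / (11) = 1.000
  r = (-5 - (-1)·0.000 - (4)·0.000 - (2)·0.000) / (11) = -0.455
  s = (-7 - (-4)·0.000 - (-1)·0.000 - (-3)·0.000) / (-9) = 0.778

(0.500, 1.000, -0.455, 0.778)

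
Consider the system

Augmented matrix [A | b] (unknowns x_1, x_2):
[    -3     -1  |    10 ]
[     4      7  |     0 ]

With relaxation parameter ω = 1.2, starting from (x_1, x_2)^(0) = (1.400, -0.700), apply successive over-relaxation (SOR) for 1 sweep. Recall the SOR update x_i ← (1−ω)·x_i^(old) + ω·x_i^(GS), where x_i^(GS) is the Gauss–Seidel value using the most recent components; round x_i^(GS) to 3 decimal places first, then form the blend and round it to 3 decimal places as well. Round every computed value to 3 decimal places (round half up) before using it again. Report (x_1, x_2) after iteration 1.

(-4.000, 2.883)

Iteration 1:
  x_1: GS value = (10 - (-1)·-0.700) / (-3) = -3.100;  x_1 ← (1−ω)·1.400 + ω·-3.100 = -4.000
  x_2: GS value = (0 - (4)·-4.000) / (7) = 2.286;  x_2 ← (1−ω)·-0.700 + ω·2.286 = 2.883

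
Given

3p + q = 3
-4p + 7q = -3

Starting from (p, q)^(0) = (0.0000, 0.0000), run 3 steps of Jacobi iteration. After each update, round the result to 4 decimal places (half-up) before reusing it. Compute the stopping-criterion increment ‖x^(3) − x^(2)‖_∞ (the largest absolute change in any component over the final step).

0.1905

Iteration 1:
  p = (3 - (1)·0.0000) / (3) = 1.0000
  q = (-3 - (-4)·0.0000) / (7) = -0.4286
Iteration 2:
  p = (3 - (1)·-0.4286) / (3) = 1.1429
  q = (-3 - (-4)·1.0000) / (7) = 0.1429
Iteration 3:
  p = (3 - (1)·0.1429) / (3) = 0.9524
  q = (-3 - (-4)·1.1429) / (7) = 0.2245
Change: (-0.1905, 0.0816) → max |·| = 0.1905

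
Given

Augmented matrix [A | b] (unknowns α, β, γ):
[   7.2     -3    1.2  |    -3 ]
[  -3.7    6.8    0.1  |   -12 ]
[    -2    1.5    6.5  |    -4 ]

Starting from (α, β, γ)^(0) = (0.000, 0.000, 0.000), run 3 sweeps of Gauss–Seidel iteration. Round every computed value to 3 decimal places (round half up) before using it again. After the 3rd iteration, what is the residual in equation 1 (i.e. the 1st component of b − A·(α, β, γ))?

-0.208

Iteration 1:
  α = (-3 - (-3)·0.000 - (1.2)·0.000) / (7.2) = -0.417
  β = (-12 - (-3.7)·-0.417 - (0.1)·0.000) / (6.8) = -1.992
  γ = (-4 - (-2)·-0.417 - (1.5)·-1.992) / (6.5) = -0.284
Iteration 2:
  α = (-3 - (-3)·-1.992 - (1.2)·-0.284) / (7.2) = -1.199
  β = (-12 - (-3.7)·-1.199 - (0.1)·-0.284) / (6.8) = -2.413
  γ = (-4 - (-2)·-1.199 - (1.5)·-2.413) / (6.5) = -0.427
Iteration 3:
  α = (-3 - (-3)·-2.413 - (1.2)·-0.427) / (7.2) = -1.351
  β = (-12 - (-3.7)·-1.351 - (0.1)·-0.427) / (6.8) = -2.494
  γ = (-4 - (-2)·-1.351 - (1.5)·-2.494) / (6.5) = -0.456
Residual b − A·x = (-0.208, 0.006, 0.003)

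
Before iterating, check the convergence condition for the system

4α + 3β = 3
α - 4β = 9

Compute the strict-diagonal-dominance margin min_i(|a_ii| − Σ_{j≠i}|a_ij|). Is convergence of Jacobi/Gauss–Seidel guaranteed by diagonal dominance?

row 1: |4| − (3) = 1
row 2: |-4| − (1) = 3
minimum over rows = 1 → strictly diagonally dominant (convergence guaranteed)

1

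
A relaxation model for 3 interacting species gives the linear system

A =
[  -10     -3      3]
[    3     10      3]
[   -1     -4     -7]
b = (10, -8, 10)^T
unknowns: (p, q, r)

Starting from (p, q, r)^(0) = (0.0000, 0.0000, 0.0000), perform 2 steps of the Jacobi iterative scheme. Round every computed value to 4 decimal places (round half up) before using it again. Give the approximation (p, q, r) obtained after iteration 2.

Iteration 1:
  p = (10 - (-3)·0.0000 - (3)·0.0000) / (-10) = -1.0000
  q = (-8 - (3)·0.0000 - (3)·0.0000) / (10) = -0.8000
  r = (10 - (-1)·0.0000 - (-4)·0.0000) / (-7) = -1.4286
Iteration 2:
  p = (10 - (-3)·-0.8000 - (3)·-1.4286) / (-10) = -1.1886
  q = (-8 - (3)·-1.0000 - (3)·-1.4286) / (10) = -0.0714
  r = (10 - (-1)·-1.0000 - (-4)·-0.8000) / (-7) = -0.8286

(-1.1886, -0.0714, -0.8286)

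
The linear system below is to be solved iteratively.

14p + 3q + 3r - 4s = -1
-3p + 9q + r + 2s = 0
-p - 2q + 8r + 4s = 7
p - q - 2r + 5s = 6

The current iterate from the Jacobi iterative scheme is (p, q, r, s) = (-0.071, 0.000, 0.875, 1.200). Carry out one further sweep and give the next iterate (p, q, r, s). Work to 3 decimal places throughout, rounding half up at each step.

(0.084, -0.388, 0.266, 1.564)

One sweep:
  p = (-1 - (3)·0.000 - (3)·0.875 - (-4)·1.200) / (14) = 0.084
  q = (0 - (-3)·-0.071 - (1)·0.875 - (2)·1.200) / (9) = -0.388
  r = (7 - (-1)·-0.071 - (-2)·0.000 - (4)·1.200) / (8) = 0.266
  s = (6 - (1)·-0.071 - (-1)·0.000 - (-2)·0.875) / (5) = 1.564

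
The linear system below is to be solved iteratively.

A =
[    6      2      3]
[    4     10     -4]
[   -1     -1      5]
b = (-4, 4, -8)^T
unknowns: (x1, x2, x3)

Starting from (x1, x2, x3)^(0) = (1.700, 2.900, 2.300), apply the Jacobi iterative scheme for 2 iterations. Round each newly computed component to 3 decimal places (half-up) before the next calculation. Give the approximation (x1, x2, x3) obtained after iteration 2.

(-0.540, 1.241, -2.029)

Iteration 1:
  x1 = (-4 - (2)·2.900 - (3)·2.300) / (6) = -2.783
  x2 = (4 - (4)·1.700 - (-4)·2.300) / (10) = 0.640
  x3 = (-8 - (-1)·1.700 - (-1)·2.900) / (5) = -0.680
Iteration 2:
  x1 = (-4 - (2)·0.640 - (3)·-0.680) / (6) = -0.540
  x2 = (4 - (4)·-2.783 - (-4)·-0.680) / (10) = 1.241
  x3 = (-8 - (-1)·-2.783 - (-1)·0.640) / (5) = -2.029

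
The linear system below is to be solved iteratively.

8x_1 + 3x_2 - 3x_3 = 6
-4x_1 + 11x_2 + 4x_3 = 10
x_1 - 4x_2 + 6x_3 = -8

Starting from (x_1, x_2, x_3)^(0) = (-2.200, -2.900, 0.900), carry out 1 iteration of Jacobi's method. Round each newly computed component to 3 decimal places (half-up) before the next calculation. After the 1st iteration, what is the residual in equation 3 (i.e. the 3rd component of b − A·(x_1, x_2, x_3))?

6.353

Iteration 1:
  x_1 = (6 - (3)·-2.900 - (-3)·0.900) / (8) = 2.175
  x_2 = (10 - (-4)·-2.200 - (4)·0.900) / (11) = -0.218
  x_3 = (-8 - (1)·-2.200 - (-4)·-2.900) / (6) = -2.900
Residual b − A·x = (-19.446, 32.698, 6.353)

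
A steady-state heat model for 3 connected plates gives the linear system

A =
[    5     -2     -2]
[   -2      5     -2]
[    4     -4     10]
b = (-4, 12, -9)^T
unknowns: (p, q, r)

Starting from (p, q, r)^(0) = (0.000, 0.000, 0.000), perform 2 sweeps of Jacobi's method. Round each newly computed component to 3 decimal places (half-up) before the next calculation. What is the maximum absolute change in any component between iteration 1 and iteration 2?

1.280

Iteration 1:
  p = (-4 - (-2)·0.000 - (-2)·0.000) / (5) = -0.800
  q = (12 - (-2)·0.000 - (-2)·0.000) / (5) = 2.400
  r = (-9 - (4)·0.000 - (-4)·0.000) / (10) = -0.900
Iteration 2:
  p = (-4 - (-2)·2.400 - (-2)·-0.900) / (5) = -0.200
  q = (12 - (-2)·-0.800 - (-2)·-0.900) / (5) = 1.720
  r = (-9 - (4)·-0.800 - (-4)·2.400) / (10) = 0.380
Change: (0.600, -0.680, 1.280) → max |·| = 1.280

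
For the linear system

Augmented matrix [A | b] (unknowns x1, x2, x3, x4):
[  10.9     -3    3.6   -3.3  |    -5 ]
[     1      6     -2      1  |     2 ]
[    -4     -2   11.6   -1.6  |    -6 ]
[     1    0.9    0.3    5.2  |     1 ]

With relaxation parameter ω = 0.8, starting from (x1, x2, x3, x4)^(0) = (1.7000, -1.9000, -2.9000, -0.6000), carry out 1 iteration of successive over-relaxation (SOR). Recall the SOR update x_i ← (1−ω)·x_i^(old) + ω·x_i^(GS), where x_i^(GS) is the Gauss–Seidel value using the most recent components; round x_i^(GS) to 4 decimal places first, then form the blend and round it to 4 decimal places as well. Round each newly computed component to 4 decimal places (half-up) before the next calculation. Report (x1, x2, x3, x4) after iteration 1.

(0.1756, -0.8301, -1.1261, 0.1738)

Iteration 1:
  x1: GS value = (-5 - (-3)·-1.9000 - (3.6)·-2.9000 - (-3.3)·-0.6000) / (10.9) = -0.2055;  x1 ← (1−ω)·1.7000 + ω·-0.2055 = 0.1756
  x2: GS value = (2 - (1)·0.1756 - (-2)·-2.9000 - (1)·-0.6000) / (6) = -0.5626;  x2 ← (1−ω)·-1.9000 + ω·-0.5626 = -0.8301
  x3: GS value = (-6 - (-4)·0.1756 - (-2)·-0.8301 - (-1.6)·-0.6000) / (11.6) = -0.6826;  x3 ← (1−ω)·-2.9000 + ω·-0.6826 = -1.1261
  x4: GS value = (1 - (1)·0.1756 - (0.9)·-0.8301 - (0.3)·-1.1261) / (5.2) = 0.3672;  x4 ← (1−ω)·-0.6000 + ω·0.3672 = 0.1738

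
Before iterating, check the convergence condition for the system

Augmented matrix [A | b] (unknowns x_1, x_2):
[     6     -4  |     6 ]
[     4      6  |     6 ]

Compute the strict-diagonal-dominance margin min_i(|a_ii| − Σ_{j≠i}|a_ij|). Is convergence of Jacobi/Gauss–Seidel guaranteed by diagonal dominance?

2

row 1: |6| − (4) = 2
row 2: |6| − (4) = 2
minimum over rows = 2 → strictly diagonally dominant (convergence guaranteed)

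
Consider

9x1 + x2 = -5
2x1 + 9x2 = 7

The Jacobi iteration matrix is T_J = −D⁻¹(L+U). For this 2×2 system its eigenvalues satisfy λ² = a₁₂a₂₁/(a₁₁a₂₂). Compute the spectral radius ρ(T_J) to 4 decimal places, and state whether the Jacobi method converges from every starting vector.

0.1571

a₁₂a₂₁/(a₁₁a₂₂) = (1)·(2) / ((9)·(9)) = 0.024691
ρ = √|0.024691| = √0.024691 = 0.1571
ρ < 1, so Jacobi converges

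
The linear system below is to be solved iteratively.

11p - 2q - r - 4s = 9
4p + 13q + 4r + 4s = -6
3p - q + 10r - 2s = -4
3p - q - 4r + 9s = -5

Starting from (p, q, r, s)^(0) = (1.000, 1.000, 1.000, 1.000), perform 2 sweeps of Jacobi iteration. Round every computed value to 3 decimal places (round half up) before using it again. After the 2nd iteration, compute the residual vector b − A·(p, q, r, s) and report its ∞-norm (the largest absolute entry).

Iteration 1:
  p = (9 - (-2)·1.000 - (-1)·1.000 - (-4)·1.000) / (11) = 1.455
  q = (-6 - (4)·1.000 - (4)·1.000 - (4)·1.000) / (13) = -1.385
  r = (-4 - (3)·1.000 - (-1)·1.000 - (-2)·1.000) / (10) = -0.400
  s = (-5 - (3)·1.000 - (-1)·1.000 - (-4)·1.000) / (9) = -0.333
Iteration 2:
  p = (9 - (-2)·-1.385 - (-1)·-0.400 - (-4)·-0.333) / (11) = 0.409
  q = (-6 - (4)·1.455 - (4)·-0.400 - (4)·-0.333) / (13) = -0.684
  r = (-4 - (3)·1.455 - (-1)·-1.385 - (-2)·-0.333) / (10) = -1.042
  s = (-5 - (3)·1.455 - (-1)·-1.385 - (-4)·-0.400) / (9) = -1.372
Residual b − A·x = (-3.397, 10.912, 1.765, 1.269); ∞-norm = 10.912

10.912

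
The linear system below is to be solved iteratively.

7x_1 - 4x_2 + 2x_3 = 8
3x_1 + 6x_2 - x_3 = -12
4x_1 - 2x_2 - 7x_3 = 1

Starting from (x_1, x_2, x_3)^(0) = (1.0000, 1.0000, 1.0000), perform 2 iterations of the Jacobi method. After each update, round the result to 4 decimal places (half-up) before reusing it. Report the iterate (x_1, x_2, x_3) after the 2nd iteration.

(-0.2313, -2.6905, 1.3401)

Iteration 1:
  x_1 = (8 - (-4)·1.0000 - (2)·1.0000) / (7) = 1.4286
  x_2 = (-12 - (3)·1.0000 - (-1)·1.0000) / (6) = -2.3333
  x_3 = (1 - (4)·1.0000 - (-2)·1.0000) / (-7) = 0.1429
Iteration 2:
  x_1 = (8 - (-4)·-2.3333 - (2)·0.1429) / (7) = -0.2313
  x_2 = (-12 - (3)·1.4286 - (-1)·0.1429) / (6) = -2.6905
  x_3 = (1 - (4)·1.4286 - (-2)·-2.3333) / (-7) = 1.3401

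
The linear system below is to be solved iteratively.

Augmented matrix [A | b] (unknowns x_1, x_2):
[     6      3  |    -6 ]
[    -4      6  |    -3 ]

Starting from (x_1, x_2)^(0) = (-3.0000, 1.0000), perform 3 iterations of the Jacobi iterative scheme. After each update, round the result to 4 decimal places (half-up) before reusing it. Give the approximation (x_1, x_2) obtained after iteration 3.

Iteration 1:
  x_1 = (-6 - (3)·1.0000) / (6) = -1.5000
  x_2 = (-3 - (-4)·-3.0000) / (6) = -2.5000
Iteration 2:
  x_1 = (-6 - (3)·-2.5000) / (6) = 0.2500
  x_2 = (-3 - (-4)·-1.5000) / (6) = -1.5000
Iteration 3:
  x_1 = (-6 - (3)·-1.5000) / (6) = -0.2500
  x_2 = (-3 - (-4)·0.2500) / (6) = -0.3333

(-0.2500, -0.3333)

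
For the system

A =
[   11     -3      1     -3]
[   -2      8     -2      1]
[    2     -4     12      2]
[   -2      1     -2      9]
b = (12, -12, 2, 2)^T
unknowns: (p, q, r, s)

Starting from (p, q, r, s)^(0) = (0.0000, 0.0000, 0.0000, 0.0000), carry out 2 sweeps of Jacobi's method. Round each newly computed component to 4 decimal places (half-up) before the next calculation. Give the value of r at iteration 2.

-0.5522

Iteration 1:
  p = (12 - (-3)·0.0000 - (1)·0.0000 - (-3)·0.0000) / (11) = 1.0909
  q = (-12 - (-2)·0.0000 - (-2)·0.0000 - (1)·0.0000) / (8) = -1.5000
  r = (2 - (2)·0.0000 - (-4)·0.0000 - (2)·0.0000) / (12) = 0.1667
  s = (2 - (-2)·0.0000 - (1)·0.0000 - (-2)·0.0000) / (9) = 0.2222
Iteration 2:
  p = (12 - (-3)·-1.5000 - (1)·0.1667 - (-3)·0.2222) / (11) = 0.7273
  q = (-12 - (-2)·1.0909 - (-2)·0.1667 - (1)·0.2222) / (8) = -1.2134
  r = (2 - (2)·1.0909 - (-4)·-1.5000 - (2)·0.2222) / (12) = -0.5522
  s = (2 - (-2)·1.0909 - (1)·-1.5000 - (-2)·0.1667) / (9) = 0.6684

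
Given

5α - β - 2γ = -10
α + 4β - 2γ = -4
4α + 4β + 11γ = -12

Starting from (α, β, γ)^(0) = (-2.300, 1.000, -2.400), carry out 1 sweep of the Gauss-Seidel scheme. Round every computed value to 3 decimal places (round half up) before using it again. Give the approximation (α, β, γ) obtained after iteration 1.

(-2.760, -1.510, 0.462)

Iteration 1:
  α = (-10 - (-1)·1.000 - (-2)·-2.400) / (5) = -2.760
  β = (-4 - (1)·-2.760 - (-2)·-2.400) / (4) = -1.510
  γ = (-12 - (4)·-2.760 - (4)·-1.510) / (11) = 0.462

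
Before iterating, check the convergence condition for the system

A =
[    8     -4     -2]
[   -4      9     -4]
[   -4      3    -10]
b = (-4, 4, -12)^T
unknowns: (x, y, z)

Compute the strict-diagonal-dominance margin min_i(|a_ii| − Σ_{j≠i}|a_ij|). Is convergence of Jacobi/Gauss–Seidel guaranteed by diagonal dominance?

1

row 1: |8| − (4+2) = 2
row 2: |9| − (4+4) = 1
row 3: |-10| − (4+3) = 3
minimum over rows = 1 → strictly diagonally dominant (convergence guaranteed)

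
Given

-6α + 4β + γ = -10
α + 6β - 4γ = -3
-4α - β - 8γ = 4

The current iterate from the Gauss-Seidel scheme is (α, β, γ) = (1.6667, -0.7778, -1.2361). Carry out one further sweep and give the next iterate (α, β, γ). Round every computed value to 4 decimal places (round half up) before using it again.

One sweep:
  α = (-10 - (4)·-0.7778 - (1)·-1.2361) / (-6) = 0.9421
  β = (-3 - (1)·0.9421 - (-4)·-1.2361) / (6) = -1.4811
  γ = (4 - (-4)·0.9421 - (-1)·-1.4811) / (-8) = -0.7859

(0.9421, -1.4811, -0.7859)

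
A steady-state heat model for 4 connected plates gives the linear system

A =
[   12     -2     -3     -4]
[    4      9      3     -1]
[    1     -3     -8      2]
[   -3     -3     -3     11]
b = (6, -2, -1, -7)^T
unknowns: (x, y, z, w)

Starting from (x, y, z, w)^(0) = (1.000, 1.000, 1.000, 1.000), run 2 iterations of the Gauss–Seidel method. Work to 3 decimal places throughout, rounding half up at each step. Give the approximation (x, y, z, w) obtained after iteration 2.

(0.453, -0.761, 0.387, -0.615)

Iteration 1:
  x = (6 - (-2)·1.000 - (-3)·1.000 - (-4)·1.000) / (12) = 1.250
  y = (-2 - (4)·1.250 - (3)·1.000 - (-1)·1.000) / (9) = -1.000
  z = (-1 - (1)·1.250 - (-3)·-1.000 - (2)·1.000) / (-8) = 0.906
  w = (-7 - (-3)·1.250 - (-3)·-1.000 - (-3)·0.906) / (11) = -0.321
Iteration 2:
  x = (6 - (-2)·-1.000 - (-3)·0.906 - (-4)·-0.321) / (12) = 0.453
  y = (-2 - (4)·0.453 - (3)·0.906 - (-1)·-0.321) / (9) = -0.761
  z = (-1 - (1)·0.453 - (-3)·-0.761 - (2)·-0.321) / (-8) = 0.387
  w = (-7 - (-3)·0.453 - (-3)·-0.761 - (-3)·0.387) / (11) = -0.615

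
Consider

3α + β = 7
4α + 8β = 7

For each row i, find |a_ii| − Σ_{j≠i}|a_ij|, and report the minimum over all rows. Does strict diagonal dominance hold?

2

row 1: |3| − (1) = 2
row 2: |8| − (4) = 4
minimum over rows = 2 → strictly diagonally dominant (convergence guaranteed)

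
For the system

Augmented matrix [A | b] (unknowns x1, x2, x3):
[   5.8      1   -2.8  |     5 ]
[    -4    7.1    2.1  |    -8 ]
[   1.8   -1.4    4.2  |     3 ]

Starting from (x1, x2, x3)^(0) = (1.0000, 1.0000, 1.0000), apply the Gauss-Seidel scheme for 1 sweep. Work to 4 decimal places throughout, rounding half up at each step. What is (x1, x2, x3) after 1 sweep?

(1.1724, -0.7620, -0.0422)

Iteration 1:
  x1 = (5 - (1)·1.0000 - (-2.8)·1.0000) / (5.8) = 1.1724
  x2 = (-8 - (-4)·1.1724 - (2.1)·1.0000) / (7.1) = -0.7620
  x3 = (3 - (1.8)·1.1724 - (-1.4)·-0.7620) / (4.2) = -0.0422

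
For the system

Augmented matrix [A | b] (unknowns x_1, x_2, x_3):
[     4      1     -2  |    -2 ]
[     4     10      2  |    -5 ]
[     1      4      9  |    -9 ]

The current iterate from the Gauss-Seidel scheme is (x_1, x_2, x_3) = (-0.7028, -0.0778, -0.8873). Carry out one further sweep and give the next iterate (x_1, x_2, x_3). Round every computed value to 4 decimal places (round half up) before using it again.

One sweep:
  x_1 = (-2 - (1)·-0.0778 - (-2)·-0.8873) / (4) = -0.9242
  x_2 = (-5 - (4)·-0.9242 - (2)·-0.8873) / (10) = 0.0471
  x_3 = (-9 - (1)·-0.9242 - (4)·0.0471) / (9) = -0.9182

(-0.9242, 0.0471, -0.9182)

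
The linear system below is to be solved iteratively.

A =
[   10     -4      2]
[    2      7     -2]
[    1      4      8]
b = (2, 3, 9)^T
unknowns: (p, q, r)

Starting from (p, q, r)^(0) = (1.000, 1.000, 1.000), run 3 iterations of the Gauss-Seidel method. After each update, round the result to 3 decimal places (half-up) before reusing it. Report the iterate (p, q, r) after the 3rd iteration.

(0.267, 0.582, 0.801)

Iteration 1:
  p = (2 - (-4)·1.000 - (2)·1.000) / (10) = 0.400
  q = (3 - (2)·0.400 - (-2)·1.000) / (7) = 0.600
  r = (9 - (1)·0.400 - (4)·0.600) / (8) = 0.775
Iteration 2:
  p = (2 - (-4)·0.600 - (2)·0.775) / (10) = 0.285
  q = (3 - (2)·0.285 - (-2)·0.775) / (7) = 0.569
  r = (9 - (1)·0.285 - (4)·0.569) / (8) = 0.805
Iteration 3:
  p = (2 - (-4)·0.569 - (2)·0.805) / (10) = 0.267
  q = (3 - (2)·0.267 - (-2)·0.805) / (7) = 0.582
  r = (9 - (1)·0.267 - (4)·0.582) / (8) = 0.801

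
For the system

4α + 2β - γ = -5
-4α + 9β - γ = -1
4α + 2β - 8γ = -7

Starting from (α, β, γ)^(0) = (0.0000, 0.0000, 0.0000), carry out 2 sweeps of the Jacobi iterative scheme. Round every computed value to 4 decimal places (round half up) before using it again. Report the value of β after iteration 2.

-0.5694

Iteration 1:
  α = (-5 - (2)·0.0000 - (-1)·0.0000) / (4) = -1.2500
  β = (-1 - (-4)·0.0000 - (-1)·0.0000) / (9) = -0.1111
  γ = (-7 - (4)·0.0000 - (2)·0.0000) / (-8) = 0.8750
Iteration 2:
  α = (-5 - (2)·-0.1111 - (-1)·0.8750) / (4) = -0.9757
  β = (-1 - (-4)·-1.2500 - (-1)·0.8750) / (9) = -0.5694
  γ = (-7 - (4)·-1.2500 - (2)·-0.1111) / (-8) = 0.2222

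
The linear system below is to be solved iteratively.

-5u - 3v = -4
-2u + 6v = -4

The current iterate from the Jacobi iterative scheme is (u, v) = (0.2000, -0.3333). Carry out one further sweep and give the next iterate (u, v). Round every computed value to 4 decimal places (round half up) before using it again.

(1.0000, -0.6000)

One sweep:
  u = (-4 - (-3)·-0.3333) / (-5) = 1.0000
  v = (-4 - (-2)·0.2000) / (6) = -0.6000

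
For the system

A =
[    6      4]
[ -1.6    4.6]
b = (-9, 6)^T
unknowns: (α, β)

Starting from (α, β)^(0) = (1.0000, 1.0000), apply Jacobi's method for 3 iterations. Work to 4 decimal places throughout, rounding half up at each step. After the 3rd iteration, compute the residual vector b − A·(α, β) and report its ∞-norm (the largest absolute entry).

1.1749

Iteration 1:
  α = (-9 - (4)·1.0000) / (6) = -2.1667
  β = (6 - (-1.6)·1.0000) / (4.6) = 1.6522
Iteration 2:
  α = (-9 - (4)·1.6522) / (6) = -2.6015
  β = (6 - (-1.6)·-2.1667) / (4.6) = 0.5507
Iteration 3:
  α = (-9 - (4)·0.5507) / (6) = -1.8671
  β = (6 - (-1.6)·-2.6015) / (4.6) = 0.3995
Residual b − A·x = (0.6046, 1.1749); ∞-norm = 1.1749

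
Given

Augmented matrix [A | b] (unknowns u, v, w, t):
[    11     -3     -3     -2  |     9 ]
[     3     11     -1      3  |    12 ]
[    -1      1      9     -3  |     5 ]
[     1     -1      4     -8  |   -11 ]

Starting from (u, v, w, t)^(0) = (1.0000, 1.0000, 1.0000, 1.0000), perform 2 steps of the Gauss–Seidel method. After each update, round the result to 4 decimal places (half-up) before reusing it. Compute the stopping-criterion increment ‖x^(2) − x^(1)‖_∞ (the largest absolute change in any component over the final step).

Iteration 1:
  u = (9 - (-3)·1.0000 - (-3)·1.0000 - (-2)·1.0000) / (11) = 1.5455
  v = (12 - (3)·1.5455 - (-1)·1.0000 - (3)·1.0000) / (11) = 0.4876
  w = (5 - (-1)·1.5455 - (1)·0.4876 - (-3)·1.0000) / (9) = 1.0064
  t = (-11 - (1)·1.5455 - (-1)·0.4876 - (4)·1.0064) / (-8) = 2.0104
Iteration 2:
  u = (9 - (-3)·0.4876 - (-3)·1.0064 - (-2)·2.0104) / (11) = 1.5912
  v = (12 - (3)·1.5912 - (-1)·1.0064 - (3)·2.0104) / (11) = 0.2001
  w = (5 - (-1)·1.5912 - (1)·0.2001 - (-3)·2.0104) / (9) = 1.3803
  t = (-11 - (1)·1.5912 - (-1)·0.2001 - (4)·1.3803) / (-8) = 2.2390
Change: (0.0457, -0.2875, 0.3739, 0.2286) → max |·| = 0.3739

0.3739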